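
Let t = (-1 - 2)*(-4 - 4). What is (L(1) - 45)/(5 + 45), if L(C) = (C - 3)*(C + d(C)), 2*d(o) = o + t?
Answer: -36/25 ≈ -1.4400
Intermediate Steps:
t = 24 (t = -3*(-8) = 24)
d(o) = 12 + o/2 (d(o) = (o + 24)/2 = (24 + o)/2 = 12 + o/2)
L(C) = (-3 + C)*(12 + 3*C/2) (L(C) = (C - 3)*(C + (12 + C/2)) = (-3 + C)*(12 + 3*C/2))
(L(1) - 45)/(5 + 45) = ((-36 + (3/2)*1**2 + (15/2)*1) - 45)/(5 + 45) = ((-36 + (3/2)*1 + 15/2) - 45)/50 = ((-36 + 3/2 + 15/2) - 45)*(1/50) = (-27 - 45)*(1/50) = -72*1/50 = -36/25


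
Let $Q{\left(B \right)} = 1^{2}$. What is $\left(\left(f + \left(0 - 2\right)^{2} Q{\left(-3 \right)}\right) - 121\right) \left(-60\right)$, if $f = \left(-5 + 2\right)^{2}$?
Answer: $6480$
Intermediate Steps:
$Q{\left(B \right)} = 1$
$f = 9$ ($f = \left(-3\right)^{2} = 9$)
$\left(\left(f + \left(0 - 2\right)^{2} Q{\left(-3 \right)}\right) - 121\right) \left(-60\right) = \left(\left(9 + \left(0 - 2\right)^{2} \cdot 1\right) - 121\right) \left(-60\right) = \left(\left(9 + \left(-2\right)^{2} \cdot 1\right) - 121\right) \left(-60\right) = \left(\left(9 + 4 \cdot 1\right) - 121\right) \left(-60\right) = \left(\left(9 + 4\right) - 121\right) \left(-60\right) = \left(13 - 121\right) \left(-60\right) = \left(-108\right) \left(-60\right) = 6480$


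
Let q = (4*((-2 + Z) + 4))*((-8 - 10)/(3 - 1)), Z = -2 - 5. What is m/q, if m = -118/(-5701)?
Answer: 59/513090 ≈ 0.00011499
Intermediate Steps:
m = 118/5701 (m = -118*(-1/5701) = 118/5701 ≈ 0.020698)
Z = -7
q = 180 (q = (4*((-2 - 7) + 4))*((-8 - 10)/(3 - 1)) = (4*(-9 + 4))*(-18/2) = (4*(-5))*(-18*1/2) = -20*(-9) = 180)
m/q = (118/5701)/180 = (118/5701)*(1/180) = 59/513090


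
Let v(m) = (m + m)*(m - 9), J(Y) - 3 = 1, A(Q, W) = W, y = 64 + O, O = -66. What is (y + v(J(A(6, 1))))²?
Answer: 1764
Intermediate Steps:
y = -2 (y = 64 - 66 = -2)
J(Y) = 4 (J(Y) = 3 + 1 = 4)
v(m) = 2*m*(-9 + m) (v(m) = (2*m)*(-9 + m) = 2*m*(-9 + m))
(y + v(J(A(6, 1))))² = (-2 + 2*4*(-9 + 4))² = (-2 + 2*4*(-5))² = (-2 - 40)² = (-42)² = 1764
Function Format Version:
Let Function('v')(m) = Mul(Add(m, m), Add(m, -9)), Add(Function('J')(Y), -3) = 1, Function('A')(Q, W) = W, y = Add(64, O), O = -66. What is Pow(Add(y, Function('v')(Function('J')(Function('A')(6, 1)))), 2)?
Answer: 1764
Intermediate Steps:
y = -2 (y = Add(64, -66) = -2)
Function('J')(Y) = 4 (Function('J')(Y) = Add(3, 1) = 4)
Function('v')(m) = Mul(2, m, Add(-9, m)) (Function('v')(m) = Mul(Mul(2, m), Add(-9, m)) = Mul(2, m, Add(-9, m)))
Pow(Add(y, Function('v')(Function('J')(Function('A')(6, 1)))), 2) = Pow(Add(-2, Mul(2, 4, Add(-9, 4))), 2) = Pow(Add(-2, Mul(2, 4, -5)), 2) = Pow(Add(-2, -40), 2) = Pow(-42, 2) = 1764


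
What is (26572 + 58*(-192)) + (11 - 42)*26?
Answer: 14630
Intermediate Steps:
(26572 + 58*(-192)) + (11 - 42)*26 = (26572 - 11136) - 31*26 = 15436 - 806 = 14630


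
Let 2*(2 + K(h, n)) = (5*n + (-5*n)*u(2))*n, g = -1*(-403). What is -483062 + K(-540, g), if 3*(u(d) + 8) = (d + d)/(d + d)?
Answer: 9107393/3 ≈ 3.0358e+6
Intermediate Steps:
g = 403
u(d) = -23/3 (u(d) = -8 + ((d + d)/(d + d))/3 = -8 + ((2*d)/((2*d)))/3 = -8 + ((2*d)*(1/(2*d)))/3 = -8 + (1/3)*1 = -8 + 1/3 = -23/3)
K(h, n) = -2 + 65*n**2/3 (K(h, n) = -2 + ((5*n - 5*n*(-23/3))*n)/2 = -2 + ((5*n + 115*n/3)*n)/2 = -2 + ((130*n/3)*n)/2 = -2 + (130*n**2/3)/2 = -2 + 65*n**2/3)
-483062 + K(-540, g) = -483062 + (-2 + (65/3)*403**2) = -483062 + (-2 + (65/3)*162409) = -483062 + (-2 + 10556585/3) = -483062 + 10556579/3 = 9107393/3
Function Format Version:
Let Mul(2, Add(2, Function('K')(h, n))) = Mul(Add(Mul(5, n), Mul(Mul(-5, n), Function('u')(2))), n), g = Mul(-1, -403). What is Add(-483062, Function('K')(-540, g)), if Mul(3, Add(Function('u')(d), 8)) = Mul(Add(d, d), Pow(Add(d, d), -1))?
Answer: Rational(9107393, 3) ≈ 3.0358e+6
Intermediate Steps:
g = 403
Function('u')(d) = Rational(-23, 3) (Function('u')(d) = Add(-8, Mul(Rational(1, 3), Mul(Add(d, d), Pow(Add(d, d), -1)))) = Add(-8, Mul(Rational(1, 3), Mul(Mul(2, d), Pow(Mul(2, d), -1)))) = Add(-8, Mul(Rational(1, 3), Mul(Mul(2, d), Mul(Rational(1, 2), Pow(d, -1))))) = Add(-8, Mul(Rational(1, 3), 1)) = Add(-8, Rational(1, 3)) = Rational(-23, 3))
Function('K')(h, n) = Add(-2, Mul(Rational(65, 3), Pow(n, 2))) (Function('K')(h, n) = Add(-2, Mul(Rational(1, 2), Mul(Add(Mul(5, n), Mul(Mul(-5, n), Rational(-23, 3))), n))) = Add(-2, Mul(Rational(1, 2), Mul(Add(Mul(5, n), Mul(Rational(115, 3), n)), n))) = Add(-2, Mul(Rational(1, 2), Mul(Mul(Rational(130, 3), n), n))) = Add(-2, Mul(Rational(1, 2), Mul(Rational(130, 3), Pow(n, 2)))) = Add(-2, Mul(Rational(65, 3), Pow(n, 2))))
Add(-483062, Function('K')(-540, g)) = Add(-483062, Add(-2, Mul(Rational(65, 3), Pow(403, 2)))) = Add(-483062, Add(-2, Mul(Rational(65, 3), 162409))) = Add(-483062, Add(-2, Rational(10556585, 3))) = Add(-483062, Rational(10556579, 3)) = Rational(9107393, 3)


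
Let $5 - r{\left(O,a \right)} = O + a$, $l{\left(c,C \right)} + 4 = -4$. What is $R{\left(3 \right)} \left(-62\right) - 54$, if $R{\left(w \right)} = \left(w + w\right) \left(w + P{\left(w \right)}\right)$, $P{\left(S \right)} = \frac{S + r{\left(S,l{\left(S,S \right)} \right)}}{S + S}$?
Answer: $-1976$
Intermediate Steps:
$l{\left(c,C \right)} = -8$ ($l{\left(c,C \right)} = -4 - 4 = -8$)
$r{\left(O,a \right)} = 5 - O - a$ ($r{\left(O,a \right)} = 5 - \left(O + a\right) = 5 - O - a$)
$P{\left(S \right)} = \frac{13}{2 S}$ ($P{\left(S \right)} = \frac{S - \left(-13 + S\right)}{S + S} = \frac{S + \left(5 - S + 8\right)}{2 S} = \left(S - \left(-13 + S\right)\right) \frac{1}{2 S} = 13 \frac{1}{2 S} = \frac{13}{2 S}$)
$R{\left(w \right)} = 2 w \left(w + \frac{13}{2 w}\right)$ ($R{\left(w \right)} = \left(w + w\right) \left(w + \frac{13}{2 w}\right) = 2 w \left(w + \frac{13}{2 w}\right)$)
$R{\left(3 \right)} \left(-62\right) - 54 = \left(13 + 2 \cdot 3^{2}\right) \left(-62\right) - 54 = \left(13 + 2 \cdot 9\right) \left(-62\right) - 54 = \left(13 + 18\right) \left(-62\right) - 54 = 31 \left(-62\right) - 54 = -1922 - 54 = -1976$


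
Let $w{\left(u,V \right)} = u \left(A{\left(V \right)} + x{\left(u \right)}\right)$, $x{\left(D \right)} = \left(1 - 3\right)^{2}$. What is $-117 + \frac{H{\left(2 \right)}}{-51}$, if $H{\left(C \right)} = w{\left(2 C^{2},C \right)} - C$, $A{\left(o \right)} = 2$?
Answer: $- \frac{6013}{51} \approx -117.9$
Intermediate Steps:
$x{\left(D \right)} = 4$ ($x{\left(D \right)} = \left(-2\right)^{2} = 4$)
$w{\left(u,V \right)} = 6 u$ ($w{\left(u,V \right)} = u \left(2 + 4\right) = u 6 = 6 u$)
$H{\left(C \right)} = - C + 12 C^{2}$ ($H{\left(C \right)} = 6 \cdot 2 C^{2} - C = 12 C^{2} - C = - C + 12 C^{2}$)
$-117 + \frac{H{\left(2 \right)}}{-51} = -117 + \frac{2 \left(-1 + 12 \cdot 2\right)}{-51} = -117 - \frac{2 \left(-1 + 24\right)}{51} = -117 - \frac{2 \cdot 23}{51} = -117 - \frac{46}{51} = - \frac{6013}{51}$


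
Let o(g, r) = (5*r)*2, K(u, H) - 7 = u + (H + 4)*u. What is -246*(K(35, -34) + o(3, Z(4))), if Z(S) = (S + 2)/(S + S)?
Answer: 246123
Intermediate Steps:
Z(S) = (2 + S)/(2*S) (Z(S) = (2 + S)/((2*S)) = (2 + S)*(1/(2*S)) = (2 + S)/(2*S))
K(u, H) = 7 + u + u*(4 + H) (K(u, H) = 7 + (u + (H + 4)*u) = 7 + (u + (4 + H)*u) = 7 + (u + u*(4 + H)) = 7 + u + u*(4 + H))
o(g, r) = 10*r
-246*(K(35, -34) + o(3, Z(4))) = -246*((7 + 5*35 - 34*35) + 10*((½)*(2 + 4)/4)) = -246*((7 + 175 - 1190) + 10*((½)*(¼)*6)) = -246*(-1008 + 10*(¾)) = -246*(-1008 + 15/2) = -246*(-2001/2) = 246123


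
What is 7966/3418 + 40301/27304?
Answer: 177626241/46662536 ≈ 3.8066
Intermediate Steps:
7966/3418 + 40301/27304 = 7966*(1/3418) + 40301*(1/27304) = 3983/1709 + 40301/27304 = 177626241/46662536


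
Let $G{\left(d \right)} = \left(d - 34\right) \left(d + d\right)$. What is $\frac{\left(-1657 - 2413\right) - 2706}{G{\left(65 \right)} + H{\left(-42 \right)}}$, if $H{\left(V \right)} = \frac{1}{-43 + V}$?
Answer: $- \frac{575960}{342549} \approx -1.6814$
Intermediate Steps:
$G{\left(d \right)} = 2 d \left(-34 + d\right)$ ($G{\left(d \right)} = \left(-34 + d\right) 2 d = 2 d \left(-34 + d\right)$)
$\frac{\left(-1657 - 2413\right) - 2706}{G{\left(65 \right)} + H{\left(-42 \right)}} = \frac{\left(-1657 - 2413\right) - 2706}{2 \cdot 65 \left(-34 + 65\right) + \frac{1}{-43 - 42}} = \frac{-4070 - 2706}{2 \cdot 65 \cdot 31 + \frac{1}{-85}} = - \frac{6776}{4030 - \frac{1}{85}} = - \frac{6776}{\frac{342549}{85}} = \left(-6776\right) \frac{85}{342549} = - \frac{575960}{342549}$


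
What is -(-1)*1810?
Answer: 1810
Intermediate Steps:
-(-1)*1810 = -1*(-1810) = 1810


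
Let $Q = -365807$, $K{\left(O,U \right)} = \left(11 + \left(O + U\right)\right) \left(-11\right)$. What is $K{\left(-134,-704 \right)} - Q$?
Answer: $374904$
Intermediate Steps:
$K{\left(O,U \right)} = -121 - 11 O - 11 U$ ($K{\left(O,U \right)} = \left(11 + O + U\right) \left(-11\right) = -121 - 11 O - 11 U$)
$K{\left(-134,-704 \right)} - Q = \left(-121 - -1474 - -7744\right) - -365807 = \left(-121 + 1474 + 7744\right) + 365807 = 9097 + 365807 = 374904$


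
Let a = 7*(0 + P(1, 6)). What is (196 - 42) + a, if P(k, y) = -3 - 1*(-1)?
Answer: 140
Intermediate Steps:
P(k, y) = -2 (P(k, y) = -3 + 1 = -2)
a = -14 (a = 7*(0 - 2) = 7*(-2) = -14)
(196 - 42) + a = (196 - 42) - 14 = 154 - 14 = 140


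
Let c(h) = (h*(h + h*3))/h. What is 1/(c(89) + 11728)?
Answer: 1/12084 ≈ 8.2754e-5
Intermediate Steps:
c(h) = 4*h (c(h) = (h*(h + 3*h))/h = (h*(4*h))/h = (4*h**2)/h = 4*h)
1/(c(89) + 11728) = 1/(4*89 + 11728) = 1/(356 + 11728) = 1/12084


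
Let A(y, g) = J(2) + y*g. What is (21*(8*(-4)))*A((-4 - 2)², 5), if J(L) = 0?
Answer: -120960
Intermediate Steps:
A(y, g) = g*y (A(y, g) = 0 + y*g = 0 + g*y = g*y)
(21*(8*(-4)))*A((-4 - 2)², 5) = (21*(8*(-4)))*(5*(-4 - 2)²) = (21*(-32))*(5*(-6)²) = -3360*36 = -672*180 = -120960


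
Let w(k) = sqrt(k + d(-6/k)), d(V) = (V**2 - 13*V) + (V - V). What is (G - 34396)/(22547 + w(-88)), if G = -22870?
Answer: -2499717707872/984199088699 + 12598520*I*sqrt(6883)/984199088699 ≈ -2.5398 + 0.001062*I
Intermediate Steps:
d(V) = V**2 - 13*V (d(V) = (V**2 - 13*V) + 0 = V**2 - 13*V)
w(k) = sqrt(k - 6*(-13 - 6/k)/k) (w(k) = sqrt(k + (-6/k)*(-13 - 6/k)) = sqrt(k - 6*(-13 - 6/k)/k))
(G - 34396)/(22547 + w(-88)) = (-22870 - 34396)/(22547 + sqrt(-88 + 36/(-88)**2 + 78/(-88))) = -57266/(22547 + sqrt(-88 + 36*(1/7744) + 78*(-1/88))) = -57266/(22547 + sqrt(-88 + 9/1936 - 39/44)) = -57266/(22547 + sqrt(-172075/1936)) = -57266/(22547 + 5*I*sqrt(6883)/44)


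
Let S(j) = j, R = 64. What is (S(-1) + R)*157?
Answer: 9891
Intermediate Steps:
(S(-1) + R)*157 = (-1 + 64)*157 = 63*157 = 9891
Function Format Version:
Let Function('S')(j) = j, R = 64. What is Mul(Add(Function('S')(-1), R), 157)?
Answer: 9891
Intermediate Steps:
Mul(Add(Function('S')(-1), R), 157) = Mul(Add(-1, 64), 157) = Mul(63, 157) = 9891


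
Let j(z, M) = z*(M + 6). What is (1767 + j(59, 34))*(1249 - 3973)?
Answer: -11241948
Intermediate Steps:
j(z, M) = z*(6 + M)
(1767 + j(59, 34))*(1249 - 3973) = (1767 + 59*(6 + 34))*(1249 - 3973) = (1767 + 59*40)*(-2724) = (1767 + 2360)*(-2724) = 4127*(-2724) = -11241948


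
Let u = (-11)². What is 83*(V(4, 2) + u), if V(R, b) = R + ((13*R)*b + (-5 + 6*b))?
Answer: 19588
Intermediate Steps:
V(R, b) = -5 + R + 6*b + 13*R*b (V(R, b) = R + (13*R*b + (-5 + 6*b)) = R + (-5 + 6*b + 13*R*b) = -5 + R + 6*b + 13*R*b)
u = 121
83*(V(4, 2) + u) = 83*((-5 + 4 + 6*2 + 13*4*2) + 121) = 83*((-5 + 4 + 12 + 104) + 121) = 83*(115 + 121) = 83*236 = 19588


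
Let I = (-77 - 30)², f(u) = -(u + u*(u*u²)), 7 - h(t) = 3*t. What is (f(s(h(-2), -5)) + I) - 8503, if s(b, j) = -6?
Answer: 1656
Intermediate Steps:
h(t) = 7 - 3*t
f(u) = -u - u⁴ (f(u) = -(u + u*u³) = -(u + u⁴) = -u - u⁴)
I = 11449 (I = (-107)² = 11449)
(f(s(h(-2), -5)) + I) - 8503 = ((-1*(-6) - 1*(-6)⁴) + 11449) - 8503 = ((6 - 1*1296) + 11449) - 8503 = ((6 - 1296) + 11449) - 8503 = (-1290 + 11449) - 8503 = 10159 - 8503 = 1656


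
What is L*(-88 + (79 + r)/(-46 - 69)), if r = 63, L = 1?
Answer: -10262/115 ≈ -89.235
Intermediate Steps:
L*(-88 + (79 + r)/(-46 - 69)) = 1*(-88 + (79 + 63)/(-46 - 69)) = 1*(-88 + 142/(-115)) = 1*(-88 + 142*(-1/115)) = 1*(-88 - 142/115) = 1*(-10262/115) = -10262/115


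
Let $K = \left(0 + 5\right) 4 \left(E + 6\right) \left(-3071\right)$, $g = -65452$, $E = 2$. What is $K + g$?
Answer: $-556812$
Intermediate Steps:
$K = -491360$ ($K = \left(0 + 5\right) 4 \left(2 + 6\right) \left(-3071\right) = 5 \cdot 4 \cdot 8 \left(-3071\right) = 5 \cdot 32 \left(-3071\right) = 160 \left(-3071\right) = -491360$)
$K + g = -491360 - 65452 = -556812$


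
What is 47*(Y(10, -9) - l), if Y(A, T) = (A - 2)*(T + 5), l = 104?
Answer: -6392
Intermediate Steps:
Y(A, T) = (-2 + A)*(5 + T)
47*(Y(10, -9) - l) = 47*((-10 - 2*(-9) + 5*10 + 10*(-9)) - 1*104) = 47*((-10 + 18 + 50 - 90) - 104) = 47*(-32 - 104) = 47*(-136) = -6392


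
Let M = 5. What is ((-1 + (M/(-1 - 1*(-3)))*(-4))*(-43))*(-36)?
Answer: -17028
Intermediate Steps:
((-1 + (M/(-1 - 1*(-3)))*(-4))*(-43))*(-36) = ((-1 + (5/(-1 - 1*(-3)))*(-4))*(-43))*(-36) = ((-1 + (5/(-1 + 3))*(-4))*(-43))*(-36) = ((-1 + (5/2)*(-4))*(-43))*(-36) = ((-1 - 10)*(-43))*(-36) = -11*(-43)*(-36) = 473*(-36) = -17028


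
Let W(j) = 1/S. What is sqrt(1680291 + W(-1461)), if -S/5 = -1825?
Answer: 4*sqrt(349776200765)/1825 ≈ 1296.3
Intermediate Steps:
S = 9125 (S = -5*(-1825) = 9125)
W(j) = 1/9125
sqrt(1680291 + W(-1461)) = sqrt(1680291 + 1/9125) = sqrt(15332655376/9125) = 4*sqrt(349776200765)/1825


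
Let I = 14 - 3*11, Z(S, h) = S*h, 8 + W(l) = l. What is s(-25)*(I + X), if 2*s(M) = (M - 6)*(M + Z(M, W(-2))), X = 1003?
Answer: -3431700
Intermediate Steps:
W(l) = -8 + l
s(M) = -9*M*(-6 + M)/2 (s(M) = ((M - 6)*(M + M*(-8 - 2)))/2 = ((-6 + M)*(M + M*(-10)))/2 = ((-6 + M)*(M - 10*M))/2 = ((-6 + M)*(-9*M))/2 = (-9*M*(-6 + M))/2 = -9*M*(-6 + M)/2)
I = -19 (I = 14 - 33 = -19)
s(-25)*(I + X) = ((9/2)*(-25)*(6 - 1*(-25)))*(-19 + 1003) = ((9/2)*(-25)*(6 + 25))*984 = ((9/2)*(-25)*31)*984 = -6975/2*984 = -3431700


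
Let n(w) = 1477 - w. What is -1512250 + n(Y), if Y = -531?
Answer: -1510242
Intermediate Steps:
-1512250 + n(Y) = -1512250 + (1477 - 1*(-531)) = -1512250 + (1477 + 531) = -1512250 + 2008 = -1510242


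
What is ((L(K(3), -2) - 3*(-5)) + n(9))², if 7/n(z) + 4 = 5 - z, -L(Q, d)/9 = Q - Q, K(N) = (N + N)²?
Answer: 12769/64 ≈ 199.52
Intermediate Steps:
K(N) = 4*N² (K(N) = (2*N)² = 4*N²)
L(Q, d) = 0 (L(Q, d) = -9*(Q - Q) = -9*0 = 0)
n(z) = 7/(1 - z) (n(z) = 7/(-4 + (5 - z)) = 7/(1 - z))
((L(K(3), -2) - 3*(-5)) + n(9))² = ((0 - 3*(-5)) - 7/(-1 + 9))² = ((0 + 15) - 7/8)² = (15 - 7*⅛)² = (15 - 7/8)² = (113/8)² = 12769/64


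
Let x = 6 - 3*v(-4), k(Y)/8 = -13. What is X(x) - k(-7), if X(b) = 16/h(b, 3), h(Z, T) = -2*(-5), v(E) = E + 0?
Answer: 528/5 ≈ 105.60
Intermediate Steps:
k(Y) = -104 (k(Y) = 8*(-13) = -104)
v(E) = E
h(Z, T) = 10
x = 18 (x = 6 - 3*(-4) = 6 + 12 = 18)
X(b) = 8/5 (X(b) = 16/10 = 16*(⅒) = 8/5)
X(x) - k(-7) = 8/5 - 1*(-104) = 8/5 + 104 = 528/5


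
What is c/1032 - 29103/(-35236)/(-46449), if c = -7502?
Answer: -28422177357/3909839414 ≈ -7.2694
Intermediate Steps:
c/1032 - 29103/(-35236)/(-46449) = -7502/1032 - 29103/(-35236)/(-46449) = -7502*1/1032 - 29103*(-1/35236)*(-1/46449) = -3751/516 + (29103/35236)*(-1/46449) = -3751/516 - 9701/545558988 = -28422177357/3909839414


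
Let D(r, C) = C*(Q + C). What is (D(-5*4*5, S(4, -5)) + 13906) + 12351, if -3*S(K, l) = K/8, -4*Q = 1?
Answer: 1890509/72 ≈ 26257.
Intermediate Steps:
Q = -¼ (Q = -¼*1 = -¼ ≈ -0.25000)
S(K, l) = -K/24 (S(K, l) = -K/(3*8) = -K/24)
D(r, C) = C*(-¼ + C)
(D(-5*4*5, S(4, -5)) + 13906) + 12351 = ((-1/24*4)*(-¼ - 1/24*4) + 13906) + 12351 = (-(-¼ - ⅙)/6 + 13906) + 12351 = (-⅙*(-5/12) + 13906) + 12351 = (5/72 + 13906) + 12351 = 1001237/72 + 12351 = 1890509/72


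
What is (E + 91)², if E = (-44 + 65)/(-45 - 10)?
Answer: 24840256/3025 ≈ 8211.7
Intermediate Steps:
E = -21/55 (E = 21/(-55) = 21*(-1/55) = -21/55 ≈ -0.38182)
(E + 91)² = (-21/55 + 91)² = (4984/55)² = 24840256/3025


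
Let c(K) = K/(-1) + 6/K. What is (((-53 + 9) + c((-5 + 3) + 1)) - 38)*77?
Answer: -6699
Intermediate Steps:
c(K) = -K + 6/K (c(K) = K*(-1) + 6/K = -K + 6/K)
(((-53 + 9) + c((-5 + 3) + 1)) - 38)*77 = (((-53 + 9) + (-((-5 + 3) + 1) + 6/((-5 + 3) + 1))) - 38)*77 = ((-44 + (-(-2 + 1) + 6/(-2 + 1))) - 38)*77 = ((-44 + (-1*(-1) + 6/(-1))) - 38)*77 = ((-44 + (1 + 6*(-1))) - 38)*77 = ((-44 + (1 - 6)) - 38)*77 = ((-44 - 5) - 38)*77 = (-49 - 38)*77 = -87*77 = -6699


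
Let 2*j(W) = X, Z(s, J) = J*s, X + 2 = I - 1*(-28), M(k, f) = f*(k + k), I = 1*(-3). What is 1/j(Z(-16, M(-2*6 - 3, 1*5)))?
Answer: 2/23 ≈ 0.086957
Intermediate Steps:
I = -3
M(k, f) = 2*f*k (M(k, f) = f*(2*k) = 2*f*k)
X = 23 (X = -2 + (-3 - 1*(-28)) = -2 + (-3 + 28) = -2 + 25 = 23)
j(W) = 23/2 (j(W) = (½)*23 = 23/2)
1/j(Z(-16, M(-2*6 - 3, 1*5))) = 1/(23/2) = 2/23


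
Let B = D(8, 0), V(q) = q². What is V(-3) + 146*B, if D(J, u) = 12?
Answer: 1761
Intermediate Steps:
B = 12
V(-3) + 146*B = (-3)² + 146*12 = 9 + 1752 = 1761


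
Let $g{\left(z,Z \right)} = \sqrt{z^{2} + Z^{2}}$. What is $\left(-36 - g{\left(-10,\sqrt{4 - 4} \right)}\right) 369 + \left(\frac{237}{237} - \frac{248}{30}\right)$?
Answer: $- \frac{254719}{15} \approx -16981.0$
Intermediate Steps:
$g{\left(z,Z \right)} = \sqrt{Z^{2} + z^{2}}$
$\left(-36 - g{\left(-10,\sqrt{4 - 4} \right)}\right) 369 + \left(\frac{237}{237} - \frac{248}{30}\right) = \left(-36 - \sqrt{\left(\sqrt{4 - 4}\right)^{2} + \left(-10\right)^{2}}\right) 369 + \left(\frac{237}{237} - \frac{248}{30}\right) = \left(-36 - \sqrt{\left(\sqrt{0}\right)^{2} + 100}\right) 369 + \left(237 \cdot \frac{1}{237} - \frac{124}{15}\right) = \left(-36 - \sqrt{0^{2} + 100}\right) 369 + \left(1 - \frac{124}{15}\right) = \left(-36 - \sqrt{0 + 100}\right) 369 - \frac{109}{15} = \left(-36 - \sqrt{100}\right) 369 - \frac{109}{15} = \left(-36 - 10\right) 369 - \frac{109}{15} = \left(-46\right) 369 - \frac{109}{15} = -16974 - \frac{109}{15} = - \frac{254719}{15}$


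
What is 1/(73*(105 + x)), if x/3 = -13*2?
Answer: 1/1971 ≈ 0.00050736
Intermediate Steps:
x = -78 (x = 3*(-13*2) = 3*(-26) = -78)
1/(73*(105 + x)) = 1/(73*(105 - 78)) = 1/(73*27) = 1/1971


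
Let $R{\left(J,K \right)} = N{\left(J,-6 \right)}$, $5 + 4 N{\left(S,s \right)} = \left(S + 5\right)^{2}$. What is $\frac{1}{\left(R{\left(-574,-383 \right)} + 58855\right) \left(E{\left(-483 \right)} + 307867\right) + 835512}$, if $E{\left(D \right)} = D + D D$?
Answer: $\frac{1}{75583676874} \approx 1.323 \cdot 10^{-11}$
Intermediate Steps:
$E{\left(D \right)} = D + D^{2}$
$N{\left(S,s \right)} = - \frac{5}{4} + \frac{\left(5 + S\right)^{2}}{4}$ ($N{\left(S,s \right)} = - \frac{5}{4} + \frac{\left(S + 5\right)^{2}}{4} = - \frac{5}{4} + \frac{\left(5 + S\right)^{2}}{4}$)
$R{\left(J,K \right)} = - \frac{5}{4} + \frac{\left(5 + J\right)^{2}}{4}$
$\frac{1}{\left(R{\left(-574,-383 \right)} + 58855\right) \left(E{\left(-483 \right)} + 307867\right) + 835512} = \frac{1}{\left(\left(- \frac{5}{4} + \frac{\left(5 - 574\right)^{2}}{4}\right) + 58855\right) \left(- 483 \left(1 - 483\right) + 307867\right) + 835512} = \frac{1}{\left(\left(- \frac{5}{4} + \frac{\left(-569\right)^{2}}{4}\right) + 58855\right) \left(\left(-483\right) \left(-482\right) + 307867\right) + 835512} = \frac{1}{\left(\left(- \frac{5}{4} + \frac{1}{4} \cdot 323761\right) + 58855\right) \left(232806 + 307867\right) + 835512} = \frac{1}{\left(\left(- \frac{5}{4} + \frac{323761}{4}\right) + 58855\right) 540673 + 835512} = \frac{1}{\left(80939 + 58855\right) 540673 + 835512} = \frac{1}{139794 \cdot 540673 + 835512} = \frac{1}{75582841362 + 835512} = \frac{1}{75583676874}$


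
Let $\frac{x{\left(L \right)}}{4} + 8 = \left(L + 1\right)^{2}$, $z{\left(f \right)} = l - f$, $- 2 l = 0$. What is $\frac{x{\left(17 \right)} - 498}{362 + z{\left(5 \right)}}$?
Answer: $\frac{766}{357} \approx 2.1457$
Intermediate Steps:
$l = 0$ ($l = \left(- \frac{1}{2}\right) 0 = 0$)
$z{\left(f \right)} = - f$ ($z{\left(f \right)} = 0 - f = - f$)
$x{\left(L \right)} = -32 + 4 \left(1 + L\right)^{2}$ ($x{\left(L \right)} = -32 + 4 \left(L + 1\right)^{2} = -32 + 4 \left(1 + L\right)^{2}$)
$\frac{x{\left(17 \right)} - 498}{362 + z{\left(5 \right)}} = \frac{\left(-32 + 4 \left(1 + 17\right)^{2}\right) - 498}{362 - 5} = \frac{\left(-32 + 4 \cdot 18^{2}\right) - 498}{362 - 5} = \frac{\left(-32 + 4 \cdot 324\right) - 498}{357} = \left(\left(-32 + 1296\right) - 498\right) \frac{1}{357} = \left(1264 - 498\right) \frac{1}{357} = 766 \cdot \frac{1}{357} = \frac{766}{357}$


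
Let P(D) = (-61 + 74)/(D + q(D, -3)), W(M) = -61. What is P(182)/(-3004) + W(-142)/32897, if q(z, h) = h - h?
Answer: -2598313/1383516232 ≈ -0.0018780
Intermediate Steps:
q(z, h) = 0
P(D) = 13/D (P(D) = (-61 + 74)/(D + 0) = 13/D)
P(182)/(-3004) + W(-142)/32897 = (13/182)/(-3004) - 61/32897 = (13*(1/182))*(-1/3004) - 61*1/32897 = (1/14)*(-1/3004) - 61/32897 = -1/42056 - 61/32897 = -2598313/1383516232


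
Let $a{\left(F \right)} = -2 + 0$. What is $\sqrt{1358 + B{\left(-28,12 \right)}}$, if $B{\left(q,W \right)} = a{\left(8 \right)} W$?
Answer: $\sqrt{1334} \approx 36.524$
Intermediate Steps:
$a{\left(F \right)} = -2$
$B{\left(q,W \right)} = - 2 W$
$\sqrt{1358 + B{\left(-28,12 \right)}} = \sqrt{1358 - 24} = \sqrt{1334}$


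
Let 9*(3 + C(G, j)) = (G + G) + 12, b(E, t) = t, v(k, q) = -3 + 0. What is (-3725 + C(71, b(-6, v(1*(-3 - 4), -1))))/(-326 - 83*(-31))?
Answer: -33398/20223 ≈ -1.6515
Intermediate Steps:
v(k, q) = -3
C(G, j) = -5/3 + 2*G/9 (C(G, j) = -3 + ((G + G) + 12)/9 = -3 + (2*G + 12)/9 = -3 + (12 + 2*G)/9 = -3 + (4/3 + 2*G/9) = -5/3 + 2*G/9)
(-3725 + C(71, b(-6, v(1*(-3 - 4), -1))))/(-326 - 83*(-31)) = (-3725 + (-5/3 + (2/9)*71))/(-326 - 83*(-31)) = (-3725 + (-5/3 + 142/9))/(-326 + 2573) = (-3725 + 127/9)/2247 = -33398/9*1/2247 = -33398/20223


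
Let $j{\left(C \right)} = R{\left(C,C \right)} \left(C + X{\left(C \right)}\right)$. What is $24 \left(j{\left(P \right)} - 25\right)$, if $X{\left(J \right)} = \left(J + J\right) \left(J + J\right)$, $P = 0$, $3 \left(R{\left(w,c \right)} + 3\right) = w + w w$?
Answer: $-600$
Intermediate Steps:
$R{\left(w,c \right)} = -3 + \frac{w}{3} + \frac{w^{2}}{3}$ ($R{\left(w,c \right)} = -3 + \frac{w + w w}{3} = -3 + \frac{w + w^{2}}{3} = -3 + \left(\frac{w}{3} + \frac{w^{2}}{3}\right) = -3 + \frac{w}{3} + \frac{w^{2}}{3}$)
$X{\left(J \right)} = 4 J^{2}$ ($X{\left(J \right)} = 2 J 2 J = 4 J^{2}$)
$j{\left(C \right)} = \left(C + 4 C^{2}\right) \left(-3 + \frac{C}{3} + \frac{C^{2}}{3}\right)$ ($j{\left(C \right)} = \left(-3 + \frac{C}{3} + \frac{C^{2}}{3}\right) \left(C + 4 C^{2}\right) = \left(C + 4 C^{2}\right) \left(-3 + \frac{C}{3} + \frac{C^{2}}{3}\right)$)
$24 \left(j{\left(P \right)} - 25\right) = 24 \left(\frac{1}{3} \cdot 0 \left(1 + 4 \cdot 0\right) \left(-9 + 0 + 0^{2}\right) - 25\right) = 24 \left(\frac{1}{3} \cdot 0 \left(1 + 0\right) \left(-9 + 0 + 0\right) - 25\right) = 24 \left(\frac{1}{3} \cdot 0 \cdot 1 \left(-9\right) - 25\right) = 24 \left(0 - 25\right) = 24 \left(-25\right) = -600$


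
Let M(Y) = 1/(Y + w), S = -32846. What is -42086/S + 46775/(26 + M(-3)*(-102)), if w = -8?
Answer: 768928069/579284 ≈ 1327.4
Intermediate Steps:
M(Y) = 1/(-8 + Y) (M(Y) = 1/(Y - 8) = 1/(-8 + Y))
-42086/S + 46775/(26 + M(-3)*(-102)) = -42086/(-32846) + 46775/(26 - 102/(-8 - 3)) = -42086*(-1/32846) + 46775/(26 - 102/(-11)) = 1913/1493 + 46775/(26 - 1/11*(-102)) = 1913/1493 + 46775/(26 + 102/11) = 1913/1493 + 46775/(388/11) = 1913/1493 + 46775*(11/388) = 1913/1493 + 514525/388 = 768928069/579284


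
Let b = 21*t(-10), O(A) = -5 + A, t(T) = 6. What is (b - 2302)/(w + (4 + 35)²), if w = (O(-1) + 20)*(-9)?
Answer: -2176/1395 ≈ -1.5599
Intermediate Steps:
b = 126 (b = 21*6 = 126)
w = -126 (w = ((-5 - 1) + 20)*(-9) = (-6 + 20)*(-9) = 14*(-9) = -126)
(b - 2302)/(w + (4 + 35)²) = (126 - 2302)/(-126 + (4 + 35)²) = -2176/(-126 + 39²) = -2176/(-126 + 1521) = -2176/1395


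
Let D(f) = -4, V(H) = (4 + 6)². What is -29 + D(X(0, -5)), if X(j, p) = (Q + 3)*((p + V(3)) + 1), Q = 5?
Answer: -33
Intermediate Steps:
V(H) = 100 (V(H) = 10² = 100)
X(j, p) = 808 + 8*p (X(j, p) = (5 + 3)*((p + 100) + 1) = 8*((100 + p) + 1) = 8*(101 + p) = 808 + 8*p)
-29 + D(X(0, -5)) = -29 - 4 = -33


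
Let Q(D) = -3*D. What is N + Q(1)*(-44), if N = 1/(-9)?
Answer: 1187/9 ≈ 131.89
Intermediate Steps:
N = -⅑ ≈ -0.11111
N + Q(1)*(-44) = -⅑ - 3*1*(-44) = -⅑ - 3*(-44) = -⅑ + 132 = 1187/9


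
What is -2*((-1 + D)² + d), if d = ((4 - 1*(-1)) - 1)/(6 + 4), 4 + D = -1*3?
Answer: -644/5 ≈ -128.80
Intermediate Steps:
D = -7 (D = -4 - 1*3 = -4 - 3 = -7)
d = ⅖ (d = ((4 + 1) - 1)/10 = (5 - 1)*(⅒) = 4*(⅒) = ⅖ ≈ 0.40000)
-2*((-1 + D)² + d) = -2*((-1 - 7)² + ⅖) = -2*((-8)² + ⅖) = -2*(64 + ⅖) = -2*322/5 = -1*644/5 = -644/5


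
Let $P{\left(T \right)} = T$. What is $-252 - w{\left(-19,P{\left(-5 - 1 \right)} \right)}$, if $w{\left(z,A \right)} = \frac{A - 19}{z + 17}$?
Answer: $- \frac{529}{2} \approx -264.5$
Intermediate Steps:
$w{\left(z,A \right)} = \frac{-19 + A}{17 + z}$
$-252 - w{\left(-19,P{\left(-5 - 1 \right)} \right)} = -252 - \frac{-19 - 6}{17 - 19} = -252 - \frac{-19 - 6}{-2} = -252 - \left(- \frac{1}{2}\right) \left(-25\right) = -252 - \frac{25}{2} = - \frac{529}{2}$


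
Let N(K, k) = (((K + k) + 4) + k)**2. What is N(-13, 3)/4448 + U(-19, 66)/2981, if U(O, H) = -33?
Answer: -10905/1205408 ≈ -0.0090467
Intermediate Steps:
N(K, k) = (4 + K + 2*k)**2 (N(K, k) = ((4 + K + k) + k)**2 = (4 + K + 2*k)**2)
N(-13, 3)/4448 + U(-19, 66)/2981 = (4 - 13 + 2*3)**2/4448 - 33/2981 = (4 - 13 + 6)**2*(1/4448) - 33*1/2981 = (-3)**2*(1/4448) - 3/271 = 9*(1/4448) - 3/271 = 9/4448 - 3/271 = -10905/1205408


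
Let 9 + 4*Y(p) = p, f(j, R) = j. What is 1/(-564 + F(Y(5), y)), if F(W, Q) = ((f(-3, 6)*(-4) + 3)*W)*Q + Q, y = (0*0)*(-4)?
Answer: -1/564 ≈ -0.0017731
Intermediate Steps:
Y(p) = -9/4 + p/4
y = 0 (y = 0*(-4) = 0)
F(W, Q) = Q + 15*Q*W (F(W, Q) = ((-3*(-4) + 3)*W)*Q + Q = ((12 + 3)*W)*Q + Q = (15*W)*Q + Q = 15*Q*W + Q = Q + 15*Q*W)
1/(-564 + F(Y(5), y)) = 1/(-564 + 0*(1 + 15*(-9/4 + (¼)*5))) = 1/(-564 + 0*(1 + 15*(-9/4 + 5/4))) = 1/(-564 + 0*(1 + 15*(-1))) = 1/(-564 + 0*(1 - 15)) = 1/(-564 + 0*(-14)) = 1/(-564 + 0) = 1/(-564) = -1/564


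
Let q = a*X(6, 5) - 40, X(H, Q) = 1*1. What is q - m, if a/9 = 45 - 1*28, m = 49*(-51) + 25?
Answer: 2587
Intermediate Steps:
X(H, Q) = 1
m = -2474 (m = -2499 + 25 = -2474)
a = 153 (a = 9*(45 - 1*28) = 9*(45 - 28) = 9*17 = 153)
q = 113 (q = 153*1 - 40 = 153 - 40 = 113)
q - m = 113 - 1*(-2474) = 113 + 2474 = 2587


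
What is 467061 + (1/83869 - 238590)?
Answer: 19161634300/83869 ≈ 2.2847e+5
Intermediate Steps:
467061 + (1/83869 - 238590) = 467061 - 20010304709/83869 = 19161634300/83869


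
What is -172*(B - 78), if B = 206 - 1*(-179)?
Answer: -52804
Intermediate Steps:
B = 385 (B = 206 + 179 = 385)
-172*(B - 78) = -172*(385 - 78) = -172*307 = -52804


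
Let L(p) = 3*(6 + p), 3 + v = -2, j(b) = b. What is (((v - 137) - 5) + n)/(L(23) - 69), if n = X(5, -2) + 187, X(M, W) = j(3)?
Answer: 43/18 ≈ 2.3889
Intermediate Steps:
X(M, W) = 3
v = -5 (v = -3 - 2 = -5)
L(p) = 18 + 3*p
n = 190 (n = 3 + 187 = 190)
(((v - 137) - 5) + n)/(L(23) - 69) = (((-5 - 137) - 5) + 190)/((18 + 3*23) - 69) = ((-142 - 5) + 190)/((18 + 69) - 69) = (-147 + 190)/(87 - 69) = 43/18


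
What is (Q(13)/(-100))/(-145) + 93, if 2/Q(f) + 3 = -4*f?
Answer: 37083749/398750 ≈ 93.000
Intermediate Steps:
Q(f) = 2/(-3 - 4*f)
(Q(13)/(-100))/(-145) + 93 = (-2/(3 + 4*13)/(-100))/(-145) + 93 = -(-2/(3 + 52))*(-1)/(145*100) + 93 = -(-2/55)*(-1)/(145*100) + 93 = -(-2*1/55)*(-1)/(145*100) + 93 = -(-2)*(-1)/(7975*100) + 93 = -1/145*1/2750 + 93 = -1/398750 + 93 = 37083749/398750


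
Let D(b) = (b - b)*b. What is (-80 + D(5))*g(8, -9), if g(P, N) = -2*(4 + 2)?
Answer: 960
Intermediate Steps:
g(P, N) = -12 (g(P, N) = -2*6 = -12)
D(b) = 0 (D(b) = 0*b = 0)
(-80 + D(5))*g(8, -9) = (-80 + 0)*(-12) = -80*(-12) = 960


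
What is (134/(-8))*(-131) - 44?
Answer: 8601/4 ≈ 2150.3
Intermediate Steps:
(134/(-8))*(-131) - 44 = (134*(-⅛))*(-131) - 44 = -67/4*(-131) - 44 = 8777/4 - 44 = 8601/4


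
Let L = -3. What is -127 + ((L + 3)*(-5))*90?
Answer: -127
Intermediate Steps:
-127 + ((L + 3)*(-5))*90 = -127 + ((-3 + 3)*(-5))*90 = -127 + (0*(-5))*90 = -127 + 0*90 = -127 + 0 = -127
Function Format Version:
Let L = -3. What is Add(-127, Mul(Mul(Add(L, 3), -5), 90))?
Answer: -127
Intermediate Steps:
Add(-127, Mul(Mul(Add(L, 3), -5), 90)) = Add(-127, Mul(Mul(Add(-3, 3), -5), 90)) = Add(-127, Mul(Mul(0, -5), 90)) = Add(-127, Mul(0, 90)) = Add(-127, 0) = -127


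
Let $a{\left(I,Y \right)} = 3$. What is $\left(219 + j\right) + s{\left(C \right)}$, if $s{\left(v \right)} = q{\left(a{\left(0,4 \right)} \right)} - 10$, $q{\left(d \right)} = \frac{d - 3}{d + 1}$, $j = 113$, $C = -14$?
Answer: $322$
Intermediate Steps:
$q{\left(d \right)} = \frac{-3 + d}{1 + d}$
$s{\left(v \right)} = -10$ ($s{\left(v \right)} = \frac{-3 + 3}{1 + 3} - 10 = \frac{1}{4} \cdot 0 - 10 = 0 - 10 = -10$)
$\left(219 + j\right) + s{\left(C \right)} = \left(219 + 113\right) - 10 = 332 - 10 = 322$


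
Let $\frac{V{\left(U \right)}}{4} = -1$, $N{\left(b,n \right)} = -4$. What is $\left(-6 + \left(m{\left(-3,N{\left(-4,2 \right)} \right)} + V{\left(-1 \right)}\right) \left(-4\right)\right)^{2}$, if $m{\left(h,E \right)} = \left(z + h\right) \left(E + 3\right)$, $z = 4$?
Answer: $196$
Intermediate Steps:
$V{\left(U \right)} = -4$ ($V{\left(U \right)} = 4 \left(-1\right) = -4$)
$m{\left(h,E \right)} = \left(3 + E\right) \left(4 + h\right)$ ($m{\left(h,E \right)} = \left(4 + h\right) \left(E + 3\right) = \left(4 + h\right) \left(3 + E\right) = \left(3 + E\right) \left(4 + h\right)$)
$\left(-6 + \left(m{\left(-3,N{\left(-4,2 \right)} \right)} + V{\left(-1 \right)}\right) \left(-4\right)\right)^{2} = \left(-6 + \left(\left(12 + 3 \left(-3\right) + 4 \left(-4\right) - -12\right) - 4\right) \left(-4\right)\right)^{2} = \left(-6 + \left(\left(12 - 9 - 16 + 12\right) - 4\right) \left(-4\right)\right)^{2} = \left(-6 + \left(-1 - 4\right) \left(-4\right)\right)^{2} = \left(-6 - -20\right)^{2} = \left(-6 + 20\right)^{2} = 14^{2} = 196$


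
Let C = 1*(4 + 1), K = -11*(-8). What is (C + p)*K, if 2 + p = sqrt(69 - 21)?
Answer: 264 + 352*sqrt(3) ≈ 873.68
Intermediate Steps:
p = -2 + 4*sqrt(3) (p = -2 + sqrt(69 - 21) = -2 + sqrt(48) = -2 + 4*sqrt(3) ≈ 4.9282)
K = 88
C = 5 (C = 1*5 = 5)
(C + p)*K = (5 + (-2 + 4*sqrt(3)))*88 = (3 + 4*sqrt(3))*88 = 264 + 352*sqrt(3)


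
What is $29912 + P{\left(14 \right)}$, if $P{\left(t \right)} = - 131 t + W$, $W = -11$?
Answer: $28067$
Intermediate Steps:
$P{\left(t \right)} = -11 - 131 t$ ($P{\left(t \right)} = - 131 t - 11 = -11 - 131 t$)
$29912 + P{\left(14 \right)} = 29912 - 1845 = 28067$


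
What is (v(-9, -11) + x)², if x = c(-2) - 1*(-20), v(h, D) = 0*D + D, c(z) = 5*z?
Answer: 1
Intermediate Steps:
v(h, D) = D (v(h, D) = 0 + D = D)
x = 10 (x = 5*(-2) - 1*(-20) = -10 + 20 = 10)
(v(-9, -11) + x)² = (-11 + 10)² = (-1)² = 1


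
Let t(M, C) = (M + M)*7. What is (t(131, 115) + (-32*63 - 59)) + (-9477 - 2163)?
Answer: -11881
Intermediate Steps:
t(M, C) = 14*M (t(M, C) = (2*M)*7 = 14*M)
(t(131, 115) + (-32*63 - 59)) + (-9477 - 2163) = (14*131 + (-32*63 - 59)) + (-9477 - 2163) = (1834 + (-2016 - 59)) - 11640 = (1834 - 2075) - 11640 = -241 - 11640 = -11881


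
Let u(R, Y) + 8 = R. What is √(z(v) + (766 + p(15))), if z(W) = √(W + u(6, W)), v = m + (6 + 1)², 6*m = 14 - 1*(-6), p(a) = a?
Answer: √(7029 + 3*√453)/3 ≈ 28.073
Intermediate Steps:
u(R, Y) = -8 + R
m = 10/3 (m = (14 - 1*(-6))/6 = (14 + 6)/6 = (⅙)*20 = 10/3 ≈ 3.3333)
v = 157/3 (v = 10/3 + (6 + 1)² = 10/3 + 7² = 10/3 + 49 = 157/3 ≈ 52.333)
z(W) = √(-2 + W) (z(W) = √(W + (-8 + 6)) = √(W - 2) = √(-2 + W))
√(z(v) + (766 + p(15))) = √(√(-2 + 157/3) + (766 + 15)) = √(√(151/3) + 781) = √(√453/3 + 781) = √(781 + √453/3)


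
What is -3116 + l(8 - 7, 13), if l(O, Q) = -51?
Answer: -3167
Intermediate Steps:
-3116 + l(8 - 7, 13) = -3116 - 51 = -3167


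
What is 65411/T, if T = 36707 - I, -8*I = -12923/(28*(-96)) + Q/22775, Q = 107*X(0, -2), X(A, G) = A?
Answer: 1406598144/789360251 ≈ 1.7819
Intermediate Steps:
Q = 0 (Q = 107*0 = 0)
I = -12923/21504 (I = -(-12923/(28*(-96)) + 0/22775)/8 = -(-12923/(-2688) + 0*(1/22775))/8 = -(-12923*(-1/2688) + 0)/8 = -(12923/2688 + 0)/8 = -⅛*12923/2688 = -12923/21504 ≈ -0.60096)
T = 789360251/21504 (T = 36707 - 1*(-12923/21504) = 36707 + 12923/21504 = 789360251/21504 ≈ 36708.)
65411/T = 65411/(789360251/21504) = 65411*(21504/789360251) = 1406598144/789360251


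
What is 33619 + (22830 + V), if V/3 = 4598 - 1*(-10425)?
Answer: 101518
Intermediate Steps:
V = 45069 (V = 3*(4598 - 1*(-10425)) = 3*(4598 + 10425) = 3*15023 = 45069)
33619 + (22830 + V) = 33619 + (22830 + 45069) = 33619 + 67899 = 101518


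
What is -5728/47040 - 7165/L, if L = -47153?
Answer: 2092163/69314910 ≈ 0.030183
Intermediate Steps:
-5728/47040 - 7165/L = -5728/47040 - 7165/(-47153) = -5728*1/47040 - 7165*(-1/47153) = -179/1470 + 7165/47153 = 2092163/69314910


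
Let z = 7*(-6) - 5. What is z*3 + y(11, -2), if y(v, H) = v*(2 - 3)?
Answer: -152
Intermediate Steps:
z = -47 (z = -42 - 5 = -47)
y(v, H) = -v (y(v, H) = v*(-1) = -v)
z*3 + y(11, -2) = -47*3 - 1*11 = -141 - 11 = -152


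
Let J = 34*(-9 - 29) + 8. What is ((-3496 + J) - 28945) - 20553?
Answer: -54278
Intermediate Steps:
J = -1284 (J = 34*(-38) + 8 = -1292 + 8 = -1284)
((-3496 + J) - 28945) - 20553 = ((-3496 - 1284) - 28945) - 20553 = (-4780 - 28945) - 20553 = -33725 - 20553 = -54278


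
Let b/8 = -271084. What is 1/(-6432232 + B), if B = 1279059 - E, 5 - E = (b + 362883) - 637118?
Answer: -1/7596085 ≈ -1.3165e-7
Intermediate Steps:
b = -2168672 (b = 8*(-271084) = -2168672)
E = 2442912 (E = 5 - ((-2168672 + 362883) - 637118) = 5 - (-1805789 - 637118) = 5 - 1*(-2442907) = 5 + 2442907 = 2442912)
B = -1163853 (B = 1279059 - 1*2442912 = 1279059 - 2442912 = -1163853)
1/(-6432232 + B) = 1/(-6432232 - 1163853) = 1/(-7596085) = -1/7596085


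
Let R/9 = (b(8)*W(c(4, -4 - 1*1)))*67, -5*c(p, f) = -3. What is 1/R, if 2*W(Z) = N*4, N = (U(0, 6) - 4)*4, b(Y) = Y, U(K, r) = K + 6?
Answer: 1/77184 ≈ 1.2956e-5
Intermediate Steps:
U(K, r) = 6 + K
c(p, f) = 3/5 (c(p, f) = -1/5*(-3) = 3/5)
N = 8 (N = ((6 + 0) - 4)*4 = (6 - 4)*4 = 2*4 = 8)
W(Z) = 16 (W(Z) = (8*4)/2 = (1/2)*32 = 16)
R = 77184 (R = 9*((8*16)*67) = 9*(128*67) = 9*8576 = 77184)
1/R = 1/77184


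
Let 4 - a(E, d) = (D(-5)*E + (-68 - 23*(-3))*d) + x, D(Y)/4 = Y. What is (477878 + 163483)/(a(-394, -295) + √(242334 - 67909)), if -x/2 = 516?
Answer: -4200273189/42714976 - 3206805*√6977/42714976 ≈ -104.60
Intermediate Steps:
x = -1032 (x = -2*516 = -1032)
D(Y) = 4*Y
a(E, d) = 1036 - d + 20*E (a(E, d) = 4 - (((4*(-5))*E + (-68 - 23*(-3))*d) - 1032) = 4 - ((-20*E + (-68 + 69)*d) - 1032) = 4 - ((-20*E + 1*d) - 1032) = 4 - ((-20*E + d) - 1032) = 4 - ((d - 20*E) - 1032) = 4 - (-1032 + d - 20*E) = 4 + (1032 - d + 20*E) = 1036 - d + 20*E)
(477878 + 163483)/(a(-394, -295) + √(242334 - 67909)) = (477878 + 163483)/((1036 - 1*(-295) + 20*(-394)) + √(242334 - 67909)) = 641361/((1036 + 295 - 7880) + √174425) = 641361/(-6549 + 5*√6977)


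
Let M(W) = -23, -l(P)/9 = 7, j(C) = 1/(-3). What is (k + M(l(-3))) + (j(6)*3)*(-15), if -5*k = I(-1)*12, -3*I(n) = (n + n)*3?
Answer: -64/5 ≈ -12.800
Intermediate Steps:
j(C) = -⅓
l(P) = -63 (l(P) = -9*7 = -63)
I(n) = -2*n (I(n) = -(n + n)*3/3 = -2*n*3/3 = -2*n)
k = -24/5 (k = -(-2*(-1))*12/5 = -2*12/5 = -⅕*24 = -24/5 ≈ -4.8000)
(k + M(l(-3))) + (j(6)*3)*(-15) = (-24/5 - 23) - ⅓*3*(-15) = -139/5 - 1*(-15) = -139/5 + 15 = -64/5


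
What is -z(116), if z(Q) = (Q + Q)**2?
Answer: -53824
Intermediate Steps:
z(Q) = 4*Q**2 (z(Q) = (2*Q)**2 = 4*Q**2)
-z(116) = -4*116**2 = -4*13456 = -1*53824 = -53824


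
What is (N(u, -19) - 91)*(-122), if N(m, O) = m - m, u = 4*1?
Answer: 11102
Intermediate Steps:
u = 4
N(m, O) = 0
(N(u, -19) - 91)*(-122) = (0 - 91)*(-122) = -91*(-122) = 11102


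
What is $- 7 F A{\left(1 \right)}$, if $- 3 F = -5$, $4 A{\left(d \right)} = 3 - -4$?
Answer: $- \frac{245}{12} \approx -20.417$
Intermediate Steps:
$A{\left(d \right)} = \frac{7}{4}$ ($A{\left(d \right)} = \frac{3 - -4}{4} = \frac{3 + 4}{4} = \frac{1}{4} \cdot 7 = \frac{7}{4}$)
$F = \frac{5}{3}$ ($F = \left(- \frac{1}{3}\right) \left(-5\right) = \frac{5}{3} \approx 1.6667$)
$- 7 F A{\left(1 \right)} = \left(-7\right) \frac{5}{3} \cdot \frac{7}{4} = \left(- \frac{35}{3}\right) \frac{7}{4} = - \frac{245}{12}$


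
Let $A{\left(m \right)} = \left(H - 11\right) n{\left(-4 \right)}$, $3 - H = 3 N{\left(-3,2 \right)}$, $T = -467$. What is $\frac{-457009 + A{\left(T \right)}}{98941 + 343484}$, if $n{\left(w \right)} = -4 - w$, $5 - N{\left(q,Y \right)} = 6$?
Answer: $- \frac{457009}{442425} \approx -1.033$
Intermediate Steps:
$N{\left(q,Y \right)} = -1$ ($N{\left(q,Y \right)} = 5 - 6 = -1$)
$H = 6$ ($H = 3 - 3 \left(-1\right) = 3 - -3 = 3 + 3 = 6$)
$A{\left(m \right)} = 0$ ($A{\left(m \right)} = \left(6 - 11\right) \left(-4 - -4\right) = - 5 \left(-4 + 4\right) = \left(-5\right) 0 = 0$)
$\frac{-457009 + A{\left(T \right)}}{98941 + 343484} = \frac{-457009 + 0}{98941 + 343484} = - \frac{457009}{442425}$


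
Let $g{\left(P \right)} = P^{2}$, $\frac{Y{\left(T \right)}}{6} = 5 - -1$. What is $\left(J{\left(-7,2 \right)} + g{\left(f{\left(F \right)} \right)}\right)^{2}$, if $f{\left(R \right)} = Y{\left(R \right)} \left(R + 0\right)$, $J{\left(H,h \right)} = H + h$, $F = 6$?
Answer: $2176315801$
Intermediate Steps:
$Y{\left(T \right)} = 36$ ($Y{\left(T \right)} = 6 \left(5 - -1\right) = 6 \left(5 + 1\right) = 6 \cdot 6 = 36$)
$f{\left(R \right)} = 36 R$ ($f{\left(R \right)} = 36 \left(R + 0\right) = 36 R$)
$\left(J{\left(-7,2 \right)} + g{\left(f{\left(F \right)} \right)}\right)^{2} = \left(\left(-7 + 2\right) + \left(36 \cdot 6\right)^{2}\right)^{2} = \left(-5 + 216^{2}\right)^{2} = \left(-5 + 46656\right)^{2} = 46651^{2} = 2176315801$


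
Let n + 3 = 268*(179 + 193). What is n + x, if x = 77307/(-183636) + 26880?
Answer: 7747760707/61212 ≈ 1.2657e+5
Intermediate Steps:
x = 1645352791/61212 (x = 77307*(-1/183636) + 26880 = -25769/61212 + 26880 = 1645352791/61212 ≈ 26880.)
n = 99693 (n = -3 + 268*(179 + 193) = -3 + 268*372 = -3 + 99696 = 99693)
n + x = 99693 + 1645352791/61212 = 7747760707/61212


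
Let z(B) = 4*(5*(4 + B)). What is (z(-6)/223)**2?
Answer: 1600/49729 ≈ 0.032174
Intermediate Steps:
z(B) = 80 + 20*B (z(B) = 4*(20 + 5*B) = 80 + 20*B)
(z(-6)/223)**2 = ((80 + 20*(-6))/223)**2 = ((80 - 120)*(1/223))**2 = (-40*1/223)**2 = (-40/223)**2 = 1600/49729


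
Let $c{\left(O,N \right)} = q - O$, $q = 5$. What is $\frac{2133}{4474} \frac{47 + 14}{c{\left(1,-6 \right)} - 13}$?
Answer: $- \frac{14457}{4474} \approx -3.2313$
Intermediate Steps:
$c{\left(O,N \right)} = 5 - O$
$\frac{2133}{4474} \frac{47 + 14}{c{\left(1,-6 \right)} - 13} = \frac{2133}{4474} \frac{47 + 14}{\left(5 - 1\right) - 13} = 2133 \cdot \frac{1}{4474} \frac{61}{\left(5 - 1\right) - 13} = \frac{2133 \frac{61}{4 - 13}}{4474} = \frac{2133 \frac{61}{-9}}{4474} = \frac{2133 \cdot 61 \left(- \frac{1}{9}\right)}{4474} = \frac{2133}{4474} \left(- \frac{61}{9}\right) = - \frac{14457}{4474}$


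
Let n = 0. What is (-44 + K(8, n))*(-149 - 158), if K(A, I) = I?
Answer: 13508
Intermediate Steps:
(-44 + K(8, n))*(-149 - 158) = (-44 + 0)*(-149 - 158) = -44*(-307) = 13508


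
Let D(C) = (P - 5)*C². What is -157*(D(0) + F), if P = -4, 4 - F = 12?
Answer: 1256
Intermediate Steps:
F = -8 (F = 4 - 1*12 = 4 - 12 = -8)
D(C) = -9*C² (D(C) = (-4 - 5)*C² = -9*C²)
-157*(D(0) + F) = -157*(-9*0² - 8) = -157*(-9*0 - 8) = -157*(0 - 8) = -157*(-8) = 1256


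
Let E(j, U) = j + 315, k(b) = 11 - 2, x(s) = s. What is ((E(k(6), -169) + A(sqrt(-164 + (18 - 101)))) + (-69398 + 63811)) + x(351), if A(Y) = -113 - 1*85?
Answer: -5110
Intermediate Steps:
k(b) = 9
A(Y) = -198 (A(Y) = -113 - 85 = -198)
E(j, U) = 315 + j
((E(k(6), -169) + A(sqrt(-164 + (18 - 101)))) + (-69398 + 63811)) + x(351) = (((315 + 9) - 198) + (-69398 + 63811)) + 351 = ((324 - 198) - 5587) + 351 = (126 - 5587) + 351 = -5461 + 351 = -5110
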